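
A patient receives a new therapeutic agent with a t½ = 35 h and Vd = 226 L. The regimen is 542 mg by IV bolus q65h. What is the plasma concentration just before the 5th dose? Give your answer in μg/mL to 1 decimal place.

f = (1/2)^(τ/t½) = (1/2)^(65/35) ≈ 0.2760.
C₀ = D/Vd = 542/226 ≈ 2.398 μg/mL.
Before the 5th dose, 4 doses have been given. Superposition: Cmin = C₀·(f + f² + … + f^4).
≈ 2.398 × (0.2760 + 0.0762 + 0.0210 + 0.0058) ≈ 2.398 × 0.3790 ≈ 0.909 μg/mL.

0.9 μg/mL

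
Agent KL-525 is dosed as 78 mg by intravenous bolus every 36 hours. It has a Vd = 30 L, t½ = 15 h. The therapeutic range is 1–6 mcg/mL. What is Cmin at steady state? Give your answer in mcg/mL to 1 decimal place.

0.6 mcg/mL

k = ln2/t½ = ln2/15 ≈ 0.046210 h⁻¹; fraction remaining f = e^(−kτ) = e^(−0.046210×36) ≈ 0.1895.
Each bolus raises the concentration by D/Vd = 78/30 ≈ 2.600 mcg/mL.
Steady-state trough Cmin,ss = C₀·f/(1−f) ≈ 2.600 × 0.1895/0.8105 ≈ 0.608 mcg/mL.
Trough 0.6 mcg/mL vs MEC 1 mcg/mL: subtherapeutic.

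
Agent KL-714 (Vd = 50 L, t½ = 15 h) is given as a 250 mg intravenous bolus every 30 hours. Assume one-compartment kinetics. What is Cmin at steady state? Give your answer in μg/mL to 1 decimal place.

1.7 μg/mL

The dosing interval is 2 half-lives, so f = 2^(−2) = 0.25.
Accumulation ratio R = 1/(1 − f) = 1/0.75 = 4/3.
Single-dose peak C₀ = D/Vd = 250/50 = 5 μg/mL.
Steady-state peak Cmax,ss = C₀·R = 5 × 4/3 ≈ 6.667 μg/mL.
Steady-state trough Cmin,ss = Cmax,ss·f ≈ 6.667 × 0.25 ≈ 1.667 μg/mL.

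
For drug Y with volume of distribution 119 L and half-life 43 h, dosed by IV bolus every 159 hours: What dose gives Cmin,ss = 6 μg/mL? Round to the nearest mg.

8550 mg

τ/t½ = 159/43 ≈ 3.6977, so f = (1/2)^(159/43) ≈ 0.077071.
Cmin,ss = (D/Vd)·f/(1−f), so D = Cmin,ss·Vd·(1−f)/f.
D = 6 × 119 × (1−f)/f ≈ 6 × 119 × 11.97505 ≈ 8550.19 mg.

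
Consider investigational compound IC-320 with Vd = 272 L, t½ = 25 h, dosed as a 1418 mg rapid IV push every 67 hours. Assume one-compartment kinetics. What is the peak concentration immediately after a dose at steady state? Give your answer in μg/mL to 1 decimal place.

6.2 μg/mL

τ/t½ = 67/25 ≈ 2.68, so fraction remaining f = (1/2)^(67/25) ≈ 0.1560.
At steady state, accumulation factor R = 1/(1 − e^(−kτ)) ≈ 1.1848.
Single-dose peak C₀ = D/Vd = 1418/272 ≈ 5.213 μg/mL.
Steady-state peak Cmax,ss = C₀·R ≈ 5.213 × 1.1848 ≈ 6.176 μg/mL.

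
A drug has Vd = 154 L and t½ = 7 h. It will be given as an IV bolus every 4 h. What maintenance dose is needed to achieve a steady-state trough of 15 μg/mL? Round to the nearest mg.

τ/t½ = 4/7 ≈ 0.57143, so f = (1/2)^(4/7) ≈ 0.672950.
Cmin,ss = (D/Vd)·f/(1−f), so D = Cmin,ss·Vd·(1−f)/f.
D = 15 × 154 × (1−f)/f ≈ 15 × 154 × 0.48599 ≈ 1122.64 mg.

1123 mg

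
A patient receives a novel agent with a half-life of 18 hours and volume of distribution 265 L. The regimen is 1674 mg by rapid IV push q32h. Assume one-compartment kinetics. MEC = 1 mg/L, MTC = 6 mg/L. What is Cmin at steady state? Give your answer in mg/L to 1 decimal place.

k = ln2/t½ = ln2/18 ≈ 0.038508 h⁻¹; fraction remaining f = e^(−kτ) = e^(−0.038508×32) ≈ 0.2916.
Accumulation ratio R = 1/(1 − f) ≈ 1/0.7084 ≈ 1.4116.
Single-dose peak C₀ = D/Vd = 1674/265 ≈ 6.317 mg/L.
Cmax,ss = C₀/(1 − f) ≈ 6.317/0.7084 ≈ 8.917 mg/L.
Steady-state trough Cmin,ss = Cmax,ss·f ≈ 8.917 × 0.2916 ≈ 2.600 mg/L.
Trough 2.6 mg/L vs MEC 1 mg/L: adequate.

2.6 mg/L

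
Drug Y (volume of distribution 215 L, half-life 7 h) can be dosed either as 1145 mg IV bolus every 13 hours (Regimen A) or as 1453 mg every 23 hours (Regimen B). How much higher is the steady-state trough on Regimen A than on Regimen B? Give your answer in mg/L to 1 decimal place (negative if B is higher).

1.3 mg/L

Regimen A: f = (1/2)^(13/7) ≈ 0.2760; Cmin,ss = (1145/215)·f/(1−f) ≈ 2.030 mg/L.
Regimen B: f = (1/2)^(23/7) ≈ 0.1025; Cmin,ss = (1453/215)·f/(1−f) ≈ 0.772 mg/L.
Difference ≈ 2.030 − 0.772 ≈ 1.258 mg/L.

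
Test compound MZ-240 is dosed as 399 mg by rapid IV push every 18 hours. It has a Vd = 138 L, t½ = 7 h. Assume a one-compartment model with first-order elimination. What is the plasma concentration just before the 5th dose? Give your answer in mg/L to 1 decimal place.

f = (1/2)^(τ/t½) = (1/2)^(18/7) ≈ 0.1682.
C₀ = D/Vd = 399/138 ≈ 2.891 mg/L.
Before the 5th dose, 4 doses have been given. Superposition: Cmin = C₀·(f + f² + … + f^4).
≈ 2.891 × (0.1682 + 0.0283 + 0.0048 + 0.0008) ≈ 2.891 × 0.2021 ≈ 0.584 mg/L.

0.6 mg/L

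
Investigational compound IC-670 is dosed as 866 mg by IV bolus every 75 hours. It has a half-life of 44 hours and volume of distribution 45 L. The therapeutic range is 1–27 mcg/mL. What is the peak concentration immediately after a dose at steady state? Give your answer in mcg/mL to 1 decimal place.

27.8 mcg/mL

Over one 75-h interval, 75/44 ≈ 1.7045 half-lives elapse, leaving f ≈ 0.3068 of each dose.
Accumulation ratio R = 1/(1 − f) ≈ 1/0.6932 ≈ 1.4426.
Single-dose peak C₀ = D/Vd = 866/45 ≈ 19.244 mcg/mL.
Steady-state peak Cmax,ss = C₀·R ≈ 19.244 × 1.4426 ≈ 27.761 mcg/mL.
Peak 27.8 mcg/mL vs MTC 27 mcg/mL: exceeds toxic threshold.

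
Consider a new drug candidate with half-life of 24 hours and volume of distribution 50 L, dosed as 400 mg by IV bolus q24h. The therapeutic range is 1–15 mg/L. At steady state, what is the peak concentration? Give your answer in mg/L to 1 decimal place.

τ = 24 h = 1 half-life, so f = (1/2)^1 = 0.5.
Accumulation ratio R = 1/(1 − f) = 1/0.5 = 2/1.
Single-dose peak C₀ = D/Vd = 400/50 = 8 mg/L.
Steady-state peak Cmax,ss = C₀·R = 8 × 2/1 ≈ 16.000 mg/L.
Peak 16.0 mg/L vs MTC 15 mg/L: exceeds toxic threshold.

16.0 mg/L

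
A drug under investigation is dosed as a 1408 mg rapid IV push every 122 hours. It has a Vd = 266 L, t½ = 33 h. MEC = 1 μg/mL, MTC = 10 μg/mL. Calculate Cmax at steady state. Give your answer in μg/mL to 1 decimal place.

k = ln2/t½ = ln2/33 ≈ 0.021004 h⁻¹; fraction remaining f = e^(−kτ) = e^(−0.021004×122) ≈ 0.0771.
Accumulation ratio R = 1/(1 − f) ≈ 1/0.9229 ≈ 1.0835.
Single-dose peak C₀ = D/Vd = 1408/266 ≈ 5.293 μg/mL.
Steady-state peak Cmax,ss = C₀·R ≈ 5.293 × 1.0835 ≈ 5.735 μg/mL.
Peak 5.7 μg/mL vs MTC 10 μg/mL: below toxic threshold.

5.7 μg/mL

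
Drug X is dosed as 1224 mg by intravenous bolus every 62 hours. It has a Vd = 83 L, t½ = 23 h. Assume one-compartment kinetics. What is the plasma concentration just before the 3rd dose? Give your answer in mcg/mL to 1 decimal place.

2.6 mcg/mL

f = (1/2)^(τ/t½) = (1/2)^(62/23) ≈ 0.1544.
C₀ = D/Vd = 1224/83 ≈ 14.747 mcg/mL.
Before the 3rd dose, 2 doses have been given. Superposition: Cmin = C₀·(f + f²).
≈ 14.747 × (0.1544 + 0.0238) ≈ 14.747 × 0.1782 ≈ 2.628 mcg/mL.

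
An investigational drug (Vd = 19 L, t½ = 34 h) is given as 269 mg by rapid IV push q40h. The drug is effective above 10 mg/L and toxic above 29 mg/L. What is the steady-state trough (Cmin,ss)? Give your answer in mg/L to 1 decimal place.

Over one 40-h interval, 40/34 ≈ 1.1765 half-lives elapse, leaving f ≈ 0.4424 of each dose.
Accumulation ratio R = 1/(1 − f) ≈ 1/0.5576 ≈ 1.7934.
Each bolus raises the concentration by D/Vd = 269/19 ≈ 14.158 mg/L.
Steady-state peak Cmax,ss = C₀·R ≈ 14.158 × 1.7934 ≈ 25.391 mg/L.
One interval later, Cmin,ss = Cmax,ss·e^(−kτ) ≈ 25.391 × 0.4424 ≈ 11.233 mg/L.
Trough 11.2 mg/L vs MEC 10 mg/L: adequate.

11.2 mg/L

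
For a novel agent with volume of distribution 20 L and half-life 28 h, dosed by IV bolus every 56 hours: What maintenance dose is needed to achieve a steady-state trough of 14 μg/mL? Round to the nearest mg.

τ/t½ = 56/28 ≈ 2, so f = (1/2)^(56/28) ≈ 0.250000.
Cmin,ss = (D/Vd)·f/(1−f), so D = Cmin,ss·Vd·(1−f)/f.
D = 14 × 20 × (1−f)/f ≈ 14 × 20 × 3.00000 ≈ 840.00 mg.

840 mg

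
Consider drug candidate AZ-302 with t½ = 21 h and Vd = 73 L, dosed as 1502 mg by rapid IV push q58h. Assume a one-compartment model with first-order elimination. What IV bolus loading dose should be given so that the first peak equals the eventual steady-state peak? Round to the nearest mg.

1762 mg

f = (1/2)^(58/21) ≈ 0.147429; accumulation ratio R = 1/(1−f) ≈ 1.17292.
Loading dose to hit Cmax,ss on first dose: D_load = D_maint·R ≈ 1502 × 1.17292 ≈ 1761.73 mg.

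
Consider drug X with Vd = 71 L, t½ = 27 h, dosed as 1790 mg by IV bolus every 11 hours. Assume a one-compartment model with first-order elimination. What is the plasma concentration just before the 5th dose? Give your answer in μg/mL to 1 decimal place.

f = (1/2)^(τ/t½) = (1/2)^(11/27) ≈ 0.7540.
C₀ = D/Vd = 1790/71 ≈ 25.211 μg/mL.
Before the 5th dose, 4 doses have been given. Superposition: Cmin = C₀·(f + f² + … + f^4).
≈ 25.211 × (0.7540 + 0.5685 + 0.4287 + 0.3232) ≈ 25.211 × 2.0744 ≈ 52.298 μg/mL.

52.3 μg/mL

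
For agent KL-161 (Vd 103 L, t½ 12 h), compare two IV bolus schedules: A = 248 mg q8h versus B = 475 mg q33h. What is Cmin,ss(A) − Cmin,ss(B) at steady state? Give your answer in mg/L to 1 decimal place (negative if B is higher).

3.3 mg/L

Regimen A: f = (1/2)^(8/12) ≈ 0.6300; Cmin,ss = (248/103)·f/(1−f) ≈ 4.100 mg/L.
Regimen B: f = (1/2)^(33/12) ≈ 0.1487; Cmin,ss = (475/103)·f/(1−f) ≈ 0.806 mg/L.
Difference ≈ 4.100 − 0.806 ≈ 3.294 mg/L.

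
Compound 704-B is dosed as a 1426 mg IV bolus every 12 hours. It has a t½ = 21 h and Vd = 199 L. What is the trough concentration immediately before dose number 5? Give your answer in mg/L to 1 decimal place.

11.7 mg/L

f = (1/2)^(τ/t½) = (1/2)^(12/21) ≈ 0.6730.
C₀ = D/Vd = 1426/199 ≈ 7.166 mg/L.
Before the 5th dose, 4 doses have been given. Superposition: Cmin = C₀·(f + f² + … + f^4).
≈ 7.166 × (0.6730 + 0.4529 + 0.3048 + 0.2051) ≈ 7.166 × 1.6358 ≈ 11.722 mg/L.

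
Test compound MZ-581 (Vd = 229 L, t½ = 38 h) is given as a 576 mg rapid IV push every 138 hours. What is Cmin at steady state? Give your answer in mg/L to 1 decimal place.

k = ln2/t½ = ln2/38 ≈ 0.018241 h⁻¹; fraction remaining f = e^(−kτ) = e^(−0.018241×138) ≈ 0.0807.
Single-dose peak C₀ = D/Vd = 576/229 ≈ 2.515 mg/L.
Steady-state trough Cmin,ss = C₀·f/(1−f) ≈ 2.515 × 0.0807/0.9193 ≈ 0.221 mg/L.

0.2 mg/L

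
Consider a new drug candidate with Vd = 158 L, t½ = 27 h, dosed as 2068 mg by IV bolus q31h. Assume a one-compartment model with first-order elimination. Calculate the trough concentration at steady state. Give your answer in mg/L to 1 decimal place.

τ/t½ = 31/27 ≈ 1.1481, so fraction remaining f = (1/2)^(31/27) ≈ 0.4512.
Accumulation ratio R = 1/(1 − f) ≈ 1/0.5488 ≈ 1.8222.
Each bolus raises the concentration by D/Vd = 2068/158 ≈ 13.089 mg/L.
Steady-state peak Cmax,ss = C₀·R ≈ 13.089 × 1.8222 ≈ 23.851 mg/L.
One interval later, Cmin,ss = Cmax,ss·e^(−kτ) ≈ 23.851 × 0.4512 ≈ 10.762 mg/L.

10.8 mg/L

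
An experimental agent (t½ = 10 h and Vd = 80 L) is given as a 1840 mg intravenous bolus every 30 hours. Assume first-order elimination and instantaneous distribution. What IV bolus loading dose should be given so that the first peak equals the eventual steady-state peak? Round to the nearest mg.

f = (1/2)^(30/10) ≈ 0.125000; accumulation ratio R = 1/(1−f) ≈ 1.14286.
Loading dose to hit Cmax,ss on first dose: D_load = D_maint·R ≈ 1840 × 1.14286 ≈ 2102.86 mg.

2103 mg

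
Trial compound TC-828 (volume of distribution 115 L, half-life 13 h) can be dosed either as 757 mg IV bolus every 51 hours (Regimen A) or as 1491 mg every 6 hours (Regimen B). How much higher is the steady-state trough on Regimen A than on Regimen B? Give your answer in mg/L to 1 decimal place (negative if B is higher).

Regimen A: f = (1/2)^(51/13) ≈ 0.0659; Cmin,ss = (757/115)·f/(1−f) ≈ 0.464 mg/L.
Regimen B: f = (1/2)^(6/13) ≈ 0.7262; Cmin,ss = (1491/115)·f/(1−f) ≈ 34.388 mg/L.
Difference ≈ 0.464 − 34.388 ≈ -33.924 mg/L.

-33.9 mg/L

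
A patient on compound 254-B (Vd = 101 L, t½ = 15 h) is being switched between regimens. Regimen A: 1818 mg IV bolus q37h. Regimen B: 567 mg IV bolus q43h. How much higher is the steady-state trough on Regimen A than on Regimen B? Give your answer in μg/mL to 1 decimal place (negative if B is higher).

3.1 μg/mL

Regimen A: f = (1/2)^(37/15) ≈ 0.1809; Cmin,ss = (1818/101)·f/(1−f) ≈ 3.975 μg/mL.
Regimen B: f = (1/2)^(43/15) ≈ 0.1371; Cmin,ss = (567/101)·f/(1−f) ≈ 0.892 μg/mL.
Difference ≈ 3.975 − 0.892 ≈ 3.083 μg/mL.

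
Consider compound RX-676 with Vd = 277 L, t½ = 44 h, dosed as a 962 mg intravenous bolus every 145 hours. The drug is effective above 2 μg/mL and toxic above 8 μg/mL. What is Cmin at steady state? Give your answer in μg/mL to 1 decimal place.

0.4 μg/mL

τ/t½ = 145/44 ≈ 3.2955, so fraction remaining f = (1/2)^(145/44) ≈ 0.1019.
Single-dose peak C₀ = D/Vd = 962/277 ≈ 3.473 μg/mL.
Steady-state trough Cmin,ss = C₀·f/(1−f) ≈ 3.473 × 0.1019/0.8981 ≈ 0.394 μg/mL.
Trough 0.4 μg/mL vs MEC 2 μg/mL: subtherapeutic.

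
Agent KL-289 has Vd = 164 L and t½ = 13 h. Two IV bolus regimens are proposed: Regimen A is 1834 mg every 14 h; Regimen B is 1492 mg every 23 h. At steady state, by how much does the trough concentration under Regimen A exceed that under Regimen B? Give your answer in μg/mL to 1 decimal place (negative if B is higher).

Regimen A: f = (1/2)^(14/13) ≈ 0.4740; Cmin,ss = (1834/164)·f/(1−f) ≈ 10.077 μg/mL.
Regimen B: f = (1/2)^(23/13) ≈ 0.2934; Cmin,ss = (1492/164)·f/(1−f) ≈ 3.778 μg/mL.
Difference ≈ 10.077 − 3.778 ≈ 6.299 μg/mL.

6.3 μg/mL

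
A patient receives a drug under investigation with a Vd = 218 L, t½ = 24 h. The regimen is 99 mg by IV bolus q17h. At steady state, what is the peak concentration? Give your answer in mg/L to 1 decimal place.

τ/t½ = 17/24 ≈ 0.70833, so fraction remaining f = (1/2)^(17/24) ≈ 0.6120.
Accumulation ratio R = 1/(1 − f) ≈ 1/0.3880 ≈ 2.5773.
Each bolus raises the concentration by D/Vd = 99/218 ≈ 0.454 mg/L.
Cmax,ss = C₀/(1 − f) ≈ 0.454/0.3880 ≈ 1.170 mg/L.

1.2 mg/L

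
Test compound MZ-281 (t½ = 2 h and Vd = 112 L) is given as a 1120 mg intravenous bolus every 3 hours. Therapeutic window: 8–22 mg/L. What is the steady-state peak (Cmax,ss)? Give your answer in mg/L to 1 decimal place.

15.5 mg/L

τ/t½ = 3/2 ≈ 1.5, so fraction remaining f = (1/2)^(3/2) ≈ 0.3536.
At steady state, accumulation factor R = 1/(1 − e^(−kτ)) ≈ 1.5470.
Single-dose peak C₀ = D/Vd = 1120/112 ≈ 10.000 mg/L.
Cmax,ss = C₀/(1 − f) ≈ 10.000/0.6464 ≈ 15.470 mg/L.
Peak 15.5 mg/L vs MTC 22 mg/L: below toxic threshold.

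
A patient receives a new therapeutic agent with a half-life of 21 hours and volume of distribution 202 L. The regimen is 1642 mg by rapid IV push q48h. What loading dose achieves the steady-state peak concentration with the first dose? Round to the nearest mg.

f = (1/2)^(48/21) ≈ 0.205084; accumulation ratio R = 1/(1−f) ≈ 1.25799.
Loading dose to hit Cmax,ss on first dose: D_load = D_maint·R ≈ 1642 × 1.25799 ≈ 2065.62 mg.

2066 mg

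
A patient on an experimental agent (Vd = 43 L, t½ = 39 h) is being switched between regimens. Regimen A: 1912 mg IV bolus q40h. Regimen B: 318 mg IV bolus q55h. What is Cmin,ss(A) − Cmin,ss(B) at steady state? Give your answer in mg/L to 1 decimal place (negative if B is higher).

Regimen A: f = (1/2)^(40/39) ≈ 0.4912; Cmin,ss = (1912/43)·f/(1−f) ≈ 42.927 mg/L.
Regimen B: f = (1/2)^(55/39) ≈ 0.3762; Cmin,ss = (318/43)·f/(1−f) ≈ 4.460 mg/L.
Difference ≈ 42.927 − 4.460 ≈ 38.467 mg/L.

38.5 mg/L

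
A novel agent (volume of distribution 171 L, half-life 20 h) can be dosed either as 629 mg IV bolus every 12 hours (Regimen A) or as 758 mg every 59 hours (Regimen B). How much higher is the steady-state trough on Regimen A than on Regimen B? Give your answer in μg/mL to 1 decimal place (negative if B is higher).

6.5 μg/mL

Regimen A: f = (1/2)^(12/20) ≈ 0.6598; Cmin,ss = (629/171)·f/(1−f) ≈ 7.134 μg/mL.
Regimen B: f = (1/2)^(59/20) ≈ 0.1294; Cmin,ss = (758/171)·f/(1−f) ≈ 0.659 μg/mL.
Difference ≈ 7.134 − 0.659 ≈ 6.475 μg/mL.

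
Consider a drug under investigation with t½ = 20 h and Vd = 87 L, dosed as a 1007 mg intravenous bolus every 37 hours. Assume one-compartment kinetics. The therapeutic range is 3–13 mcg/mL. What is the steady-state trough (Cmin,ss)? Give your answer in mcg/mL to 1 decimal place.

4.4 mcg/mL

τ/t½ = 37/20 ≈ 1.85, so fraction remaining f = (1/2)^(37/20) ≈ 0.2774.
Accumulation ratio R = 1/(1 − f) ≈ 1/0.7226 ≈ 1.3839.
Each bolus raises the concentration by D/Vd = 1007/87 ≈ 11.575 mcg/mL.
Cmax,ss = C₀/(1 − f) ≈ 11.575/0.7226 ≈ 16.019 mcg/mL.
One interval later, Cmin,ss = Cmax,ss·e^(−kτ) ≈ 16.019 × 0.2774 ≈ 4.444 mcg/mL.
Trough 4.4 mcg/mL vs MEC 3 mcg/mL: adequate.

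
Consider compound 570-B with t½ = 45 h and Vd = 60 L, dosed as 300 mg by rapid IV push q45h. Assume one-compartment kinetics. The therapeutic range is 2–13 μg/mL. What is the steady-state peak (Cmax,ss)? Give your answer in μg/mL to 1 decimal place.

10.0 μg/mL

The dosing interval is 1 half-life, so f = 2^(−1) = 0.5.
At steady state, R = 1/(1 − 0.5) = 2/1.
Single-dose peak C₀ = D/Vd = 300/60 = 5 μg/mL.
Steady-state peak Cmax,ss = C₀·R = 5 × 2/1 ≈ 10.000 μg/mL.
Peak 10.0 μg/mL vs MTC 13 μg/mL: below toxic threshold.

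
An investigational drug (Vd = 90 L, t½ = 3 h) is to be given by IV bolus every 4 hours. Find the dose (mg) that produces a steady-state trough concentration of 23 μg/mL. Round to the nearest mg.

τ/t½ = 4/3 ≈ 1.3333, so f = (1/2)^(4/3) ≈ 0.396850.
Cmin,ss = (D/Vd)·f/(1−f), so D = Cmin,ss·Vd·(1−f)/f.
D = 23 × 90 × (1−f)/f ≈ 23 × 90 × 1.51984 ≈ 3146.07 mg.

3146 mg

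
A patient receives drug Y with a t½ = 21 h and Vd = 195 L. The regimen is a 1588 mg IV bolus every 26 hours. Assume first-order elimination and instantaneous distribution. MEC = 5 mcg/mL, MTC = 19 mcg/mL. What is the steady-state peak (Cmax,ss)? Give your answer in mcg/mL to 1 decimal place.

τ/t½ = 26/21 ≈ 1.2381, so fraction remaining f = (1/2)^(26/21) ≈ 0.4239.
At steady state, accumulation factor R = 1/(1 − e^(−kτ)) ≈ 1.7358.
Single-dose peak C₀ = D/Vd = 1588/195 ≈ 8.144 mcg/mL.
Steady-state peak Cmax,ss = C₀·R ≈ 8.144 × 1.7358 ≈ 14.136 mcg/mL.
Peak 14.1 mcg/mL vs MTC 19 mcg/mL: below toxic threshold.

14.1 mcg/mL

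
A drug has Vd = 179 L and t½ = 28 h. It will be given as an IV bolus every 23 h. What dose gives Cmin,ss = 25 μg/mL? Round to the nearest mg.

τ/t½ = 23/28 ≈ 0.82143, so f = (1/2)^(23/28) ≈ 0.565881.
Cmin,ss = (D/Vd)·f/(1−f), so D = Cmin,ss·Vd·(1−f)/f.
D = 25 × 179 × (1−f)/f ≈ 25 × 179 × 0.76716 ≈ 3433.04 mg.

3433 mg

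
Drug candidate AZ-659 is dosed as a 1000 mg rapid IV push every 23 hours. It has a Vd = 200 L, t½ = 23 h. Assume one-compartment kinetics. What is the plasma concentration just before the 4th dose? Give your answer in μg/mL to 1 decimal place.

4.4 μg/mL

f = (1/2)^(τ/t½) = (1/2)^(23/23) ≈ 0.5000.
C₀ = D/Vd = 1000/200 ≈ 5.000 μg/mL.
Before the 4th dose, 3 doses have been given. Superposition: Cmin = C₀·(f + f² + … + f^3).
≈ 5.000 × (0.5000 + 0.2500 + 0.1250) ≈ 5.000 × 0.8750 ≈ 4.375 μg/mL.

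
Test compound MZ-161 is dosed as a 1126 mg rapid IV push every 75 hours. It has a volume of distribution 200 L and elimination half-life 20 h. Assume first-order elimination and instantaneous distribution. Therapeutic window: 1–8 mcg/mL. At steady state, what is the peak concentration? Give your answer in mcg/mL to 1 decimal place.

τ/t½ = 75/20 ≈ 3.75, so fraction remaining f = (1/2)^(75/20) ≈ 0.0743.
At steady state, accumulation factor R = 1/(1 − e^(−kτ)) ≈ 1.0803.
Single-dose peak C₀ = D/Vd = 1126/200 ≈ 5.630 mcg/mL.
Cmax,ss = C₀/(1 − f) ≈ 5.630/0.9257 ≈ 6.082 mcg/mL.
Peak 6.1 mcg/mL vs MTC 8 mcg/mL: below toxic threshold.

6.1 mcg/mL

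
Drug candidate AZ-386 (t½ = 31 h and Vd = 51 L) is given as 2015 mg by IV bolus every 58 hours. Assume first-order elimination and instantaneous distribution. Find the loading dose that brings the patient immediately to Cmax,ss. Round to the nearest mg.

f = (1/2)^(58/31) ≈ 0.273390; accumulation ratio R = 1/(1−f) ≈ 1.37625.
Loading dose to hit Cmax,ss on first dose: D_load = D_maint·R ≈ 2015 × 1.37625 ≈ 2773.14 mg.

2773 mg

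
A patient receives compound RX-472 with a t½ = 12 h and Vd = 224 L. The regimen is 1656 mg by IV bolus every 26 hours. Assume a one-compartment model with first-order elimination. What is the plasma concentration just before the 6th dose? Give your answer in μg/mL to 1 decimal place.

f = (1/2)^(τ/t½) = (1/2)^(26/12) ≈ 0.2227.
C₀ = D/Vd = 1656/224 ≈ 7.393 μg/mL.
Before the 6th dose, 5 doses have been given. Superposition: Cmin = C₀·(f + f² + … + f^5).
≈ 7.393 × (0.2227 + 0.0496 + 0.0110 + 0.0025 + 0.0005) ≈ 7.393 × 0.2863 ≈ 2.117 μg/mL.

2.1 μg/mL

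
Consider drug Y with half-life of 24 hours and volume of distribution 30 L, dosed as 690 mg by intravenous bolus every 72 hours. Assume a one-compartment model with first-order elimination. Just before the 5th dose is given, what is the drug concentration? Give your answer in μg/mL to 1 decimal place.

f = (1/2)^(τ/t½) = (1/2)^(72/24) ≈ 0.1250.
C₀ = D/Vd = 690/30 ≈ 23.000 μg/mL.
Before the 5th dose, 4 doses have been given. Superposition: Cmin = C₀·(f + f² + … + f^4).
≈ 23.000 × (0.1250 + 0.0156 + 0.0020 + 0.0002) ≈ 23.000 × 0.1428 ≈ 3.284 μg/mL.

3.3 μg/mL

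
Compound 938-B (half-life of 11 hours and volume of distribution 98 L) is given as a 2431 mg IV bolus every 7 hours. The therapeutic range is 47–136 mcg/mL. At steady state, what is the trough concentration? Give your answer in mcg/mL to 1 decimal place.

44.7 mcg/mL

Over one 7-h interval, 7/11 ≈ 0.63636 half-lives elapse, leaving f ≈ 0.6433 of each dose.
Accumulation ratio R = 1/(1 − f) ≈ 1/0.3567 ≈ 2.8035.
Single-dose peak C₀ = D/Vd = 2431/98 ≈ 24.806 mcg/mL.
Steady-state peak Cmax,ss = C₀·R ≈ 24.806 × 2.8035 ≈ 69.544 mcg/mL.
One interval later, Cmin,ss = Cmax,ss·e^(−kτ) ≈ 69.544 × 0.6433 ≈ 44.738 mcg/mL.
Trough 44.7 mcg/mL vs MEC 47 mcg/mL: subtherapeutic.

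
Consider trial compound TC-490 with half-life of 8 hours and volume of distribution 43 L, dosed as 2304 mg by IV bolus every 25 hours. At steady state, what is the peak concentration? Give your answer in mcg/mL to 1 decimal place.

k = ln2/t½ = ln2/8 ≈ 0.086643 h⁻¹; fraction remaining f = e^(−kτ) = e^(−0.086643×25) ≈ 0.1146.
At steady state, accumulation factor R = 1/(1 − e^(−kτ)) ≈ 1.1294.
Each bolus raises the concentration by D/Vd = 2304/43 ≈ 53.581 mcg/mL.
Steady-state peak Cmax,ss = C₀·R ≈ 53.581 × 1.1294 ≈ 60.514 mcg/mL.

60.5 mcg/mL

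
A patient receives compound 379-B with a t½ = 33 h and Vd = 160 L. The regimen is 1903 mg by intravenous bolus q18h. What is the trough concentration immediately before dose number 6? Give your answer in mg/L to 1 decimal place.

f = (1/2)^(τ/t½) = (1/2)^(18/33) ≈ 0.6852.
C₀ = D/Vd = 1903/160 ≈ 11.894 mg/L.
Before the 6th dose, 5 doses have been given. Superposition: Cmin = C₀·(f + f² + … + f^5).
≈ 11.894 × (0.6852 + 0.4695 + 0.3217 + 0.2204 + 0.1510) ≈ 11.894 × 1.8478 ≈ 21.978 mg/L.

22.0 mg/L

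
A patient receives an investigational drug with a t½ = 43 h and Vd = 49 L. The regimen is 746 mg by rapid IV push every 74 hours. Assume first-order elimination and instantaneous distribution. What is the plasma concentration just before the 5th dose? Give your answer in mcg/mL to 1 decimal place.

6.6 mcg/mL

f = (1/2)^(τ/t½) = (1/2)^(74/43) ≈ 0.3034.
C₀ = D/Vd = 746/49 ≈ 15.224 mcg/mL.
Before the 5th dose, 4 doses have been given. Superposition: Cmin = C₀·(f + f² + … + f^4).
≈ 15.224 × (0.3034 + 0.0921 + 0.0279 + 0.0085) ≈ 15.224 × 0.4319 ≈ 6.575 mcg/mL.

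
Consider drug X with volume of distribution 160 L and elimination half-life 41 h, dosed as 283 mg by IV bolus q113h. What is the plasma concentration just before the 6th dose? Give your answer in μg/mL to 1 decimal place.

0.3 μg/mL

f = (1/2)^(τ/t½) = (1/2)^(113/41) ≈ 0.1480.
C₀ = D/Vd = 283/160 ≈ 1.769 μg/mL.
Before the 6th dose, 5 doses have been given. Superposition: Cmin = C₀·(f + f² + … + f^5).
≈ 1.769 × (0.1480 + 0.0219 + 0.0032 + 0.0005 + 0.0001) ≈ 1.769 × 0.1737 ≈ 0.307 μg/mL.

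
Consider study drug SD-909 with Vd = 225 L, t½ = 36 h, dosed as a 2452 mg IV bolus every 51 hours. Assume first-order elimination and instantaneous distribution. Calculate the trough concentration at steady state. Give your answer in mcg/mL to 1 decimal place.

6.5 mcg/mL

Over one 51-h interval, 51/36 ≈ 1.4167 half-lives elapse, leaving f ≈ 0.3746 of each dose.
Single-dose peak C₀ = D/Vd = 2452/225 ≈ 10.898 mcg/mL.
Steady-state trough Cmin,ss = C₀·f/(1−f) ≈ 10.898 × 0.3746/0.6254 ≈ 6.528 mcg/mL.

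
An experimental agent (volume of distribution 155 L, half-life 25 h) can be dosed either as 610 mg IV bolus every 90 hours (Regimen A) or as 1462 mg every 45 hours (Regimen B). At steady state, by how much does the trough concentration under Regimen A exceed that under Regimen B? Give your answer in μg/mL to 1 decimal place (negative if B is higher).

Regimen A: f = (1/2)^(90/25) ≈ 0.0825; Cmin,ss = (610/155)·f/(1−f) ≈ 0.354 μg/mL.
Regimen B: f = (1/2)^(45/25) ≈ 0.2872; Cmin,ss = (1462/155)·f/(1−f) ≈ 3.800 μg/mL.
Difference ≈ 0.354 − 3.800 ≈ -3.446 μg/mL.

-3.4 μg/mL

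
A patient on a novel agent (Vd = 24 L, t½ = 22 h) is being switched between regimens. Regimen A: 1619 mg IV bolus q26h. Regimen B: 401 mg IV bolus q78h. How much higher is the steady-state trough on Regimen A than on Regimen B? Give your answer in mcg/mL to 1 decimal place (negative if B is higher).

Regimen A: f = (1/2)^(26/22) ≈ 0.4408; Cmin,ss = (1619/24)·f/(1−f) ≈ 53.175 mcg/mL.
Regimen B: f = (1/2)^(78/22) ≈ 0.0856; Cmin,ss = (401/24)·f/(1−f) ≈ 1.564 mcg/mL.
Difference ≈ 53.175 − 1.564 ≈ 51.611 mcg/mL.

51.6 mcg/mL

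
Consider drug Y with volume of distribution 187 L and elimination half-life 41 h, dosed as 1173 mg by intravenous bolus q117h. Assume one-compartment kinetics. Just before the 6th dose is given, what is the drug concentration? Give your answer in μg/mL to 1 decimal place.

f = (1/2)^(τ/t½) = (1/2)^(117/41) ≈ 0.1383.
C₀ = D/Vd = 1173/187 ≈ 6.273 μg/mL.
Before the 6th dose, 5 doses have been given. Superposition: Cmin = C₀·(f + f² + … + f^5).
≈ 6.273 × (0.1383 + 0.0191 + 0.0026 + 0.0004 + 0.0001) ≈ 6.273 × 0.1605 ≈ 1.007 μg/mL.

1.0 μg/mL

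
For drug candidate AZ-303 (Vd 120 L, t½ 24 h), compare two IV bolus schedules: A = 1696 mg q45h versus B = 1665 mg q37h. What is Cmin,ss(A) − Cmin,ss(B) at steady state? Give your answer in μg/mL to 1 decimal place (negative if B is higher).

Regimen A: f = (1/2)^(45/24) ≈ 0.2726; Cmin,ss = (1696/120)·f/(1−f) ≈ 5.297 μg/mL.
Regimen B: f = (1/2)^(37/24) ≈ 0.3435; Cmin,ss = (1665/120)·f/(1−f) ≈ 7.260 μg/mL.
Difference ≈ 5.297 − 7.260 ≈ -1.963 μg/mL.

-2.0 μg/mL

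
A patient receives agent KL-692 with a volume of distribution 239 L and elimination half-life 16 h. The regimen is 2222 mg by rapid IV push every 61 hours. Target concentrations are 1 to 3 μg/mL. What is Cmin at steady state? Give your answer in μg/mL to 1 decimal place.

0.7 μg/mL

τ/t½ = 61/16 ≈ 3.8125, so fraction remaining f = (1/2)^(61/16) ≈ 0.0712.
Each bolus raises the concentration by D/Vd = 2222/239 ≈ 9.297 μg/mL.
Steady-state trough Cmin,ss = C₀·f/(1−f) ≈ 9.297 × 0.0712/0.9288 ≈ 0.713 μg/mL.
Trough 0.7 μg/mL vs MEC 1 μg/mL: subtherapeutic.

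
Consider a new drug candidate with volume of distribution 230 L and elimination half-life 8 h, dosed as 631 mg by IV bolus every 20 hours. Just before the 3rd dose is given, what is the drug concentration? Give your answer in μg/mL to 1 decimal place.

0.6 μg/mL

f = (1/2)^(τ/t½) = (1/2)^(20/8) ≈ 0.1768.
C₀ = D/Vd = 631/230 ≈ 2.743 μg/mL.
Before the 3rd dose, 2 doses have been given. Superposition: Cmin = C₀·(f + f²).
≈ 2.743 × (0.1768 + 0.0313) ≈ 2.743 × 0.2081 ≈ 0.571 μg/mL.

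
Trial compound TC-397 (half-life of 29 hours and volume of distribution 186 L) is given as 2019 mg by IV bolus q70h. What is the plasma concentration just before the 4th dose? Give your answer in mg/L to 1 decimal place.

2.5 mg/L

f = (1/2)^(τ/t½) = (1/2)^(70/29) ≈ 0.1877.
C₀ = D/Vd = 2019/186 ≈ 10.855 mg/L.
Before the 4th dose, 3 doses have been given. Superposition: Cmin = C₀·(f + f² + … + f^3).
≈ 10.855 × (0.1877 + 0.0352 + 0.0066) ≈ 10.855 × 0.2295 ≈ 2.491 mg/L.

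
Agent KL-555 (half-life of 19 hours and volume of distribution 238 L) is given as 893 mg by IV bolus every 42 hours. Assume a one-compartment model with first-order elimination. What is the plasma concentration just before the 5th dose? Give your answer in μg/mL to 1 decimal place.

f = (1/2)^(τ/t½) = (1/2)^(42/19) ≈ 0.2161.
C₀ = D/Vd = 893/238 ≈ 3.752 μg/mL.
Before the 5th dose, 4 doses have been given. Superposition: Cmin = C₀·(f + f² + … + f^4).
≈ 3.752 × (0.2161 + 0.0467 + 0.0101 + 0.0022) ≈ 3.752 × 0.2751 ≈ 1.032 μg/mL.

1.0 μg/mL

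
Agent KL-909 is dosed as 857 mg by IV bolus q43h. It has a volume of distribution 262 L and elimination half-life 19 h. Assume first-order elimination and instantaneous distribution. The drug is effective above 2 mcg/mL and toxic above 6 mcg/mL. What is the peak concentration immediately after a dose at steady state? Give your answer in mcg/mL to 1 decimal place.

4.1 mcg/mL

k = ln2/t½ = ln2/19 ≈ 0.036481 h⁻¹; fraction remaining f = e^(−kτ) = e^(−0.036481×43) ≈ 0.2083.
At steady state, accumulation factor R = 1/(1 − e^(−kτ)) ≈ 1.2631.
Single-dose peak C₀ = D/Vd = 857/262 ≈ 3.271 mcg/mL.
Steady-state peak Cmax,ss = C₀·R ≈ 3.271 × 1.2631 ≈ 4.132 mcg/mL.
Peak 4.1 mcg/mL vs MTC 6 mcg/mL: below toxic threshold.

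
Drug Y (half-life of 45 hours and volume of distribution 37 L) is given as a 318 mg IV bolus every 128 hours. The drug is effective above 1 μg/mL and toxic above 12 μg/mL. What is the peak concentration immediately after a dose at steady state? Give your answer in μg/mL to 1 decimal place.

Over one 128-h interval, 128/45 ≈ 2.8444 half-lives elapse, leaving f ≈ 0.1392 of each dose.
At steady state, accumulation factor R = 1/(1 − e^(−kτ)) ≈ 1.1617.
Single-dose peak C₀ = D/Vd = 318/37 ≈ 8.595 μg/mL.
Steady-state peak Cmax,ss = C₀·R ≈ 8.595 × 1.1617 ≈ 9.985 μg/mL.
Peak 10.0 μg/mL vs MTC 12 μg/mL: below toxic threshold.

10.0 μg/mL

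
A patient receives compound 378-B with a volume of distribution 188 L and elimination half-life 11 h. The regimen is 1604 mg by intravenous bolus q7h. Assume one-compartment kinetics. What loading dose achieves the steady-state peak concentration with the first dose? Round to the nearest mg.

f = (1/2)^(7/11) ≈ 0.643332; accumulation ratio R = 1/(1−f) ≈ 2.80373.
Loading dose to hit Cmax,ss on first dose: D_load = D_maint·R ≈ 1604 × 2.80373 ≈ 4497.18 mg.

4497 mg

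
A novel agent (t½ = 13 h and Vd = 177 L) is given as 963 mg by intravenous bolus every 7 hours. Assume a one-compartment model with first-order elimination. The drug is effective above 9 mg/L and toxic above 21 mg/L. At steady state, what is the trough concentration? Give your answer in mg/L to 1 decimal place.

Over one 7-h interval, 7/13 ≈ 0.53846 half-lives elapse, leaving f ≈ 0.6885 of each dose.
At steady state, accumulation factor R = 1/(1 − e^(−kτ)) ≈ 3.2103.
Single-dose peak C₀ = D/Vd = 963/177 ≈ 5.441 mg/L.
Cmax,ss = C₀/(1 − f) ≈ 5.441/0.3115 ≈ 17.467 mg/L.
One interval later, Cmin,ss = Cmax,ss·e^(−kτ) ≈ 17.467 × 0.6885 ≈ 12.026 mg/L.
Trough 12.0 mg/L vs MEC 9 mg/L: adequate.

12.0 mg/L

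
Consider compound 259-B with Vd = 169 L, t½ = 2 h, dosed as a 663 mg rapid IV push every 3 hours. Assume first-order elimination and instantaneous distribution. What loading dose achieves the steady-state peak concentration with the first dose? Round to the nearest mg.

1026 mg

f = (1/2)^(3/2) ≈ 0.353553; accumulation ratio R = 1/(1−f) ≈ 1.54692.
Loading dose to hit Cmax,ss on first dose: D_load = D_maint·R ≈ 663 × 1.54692 ≈ 1025.61 mg.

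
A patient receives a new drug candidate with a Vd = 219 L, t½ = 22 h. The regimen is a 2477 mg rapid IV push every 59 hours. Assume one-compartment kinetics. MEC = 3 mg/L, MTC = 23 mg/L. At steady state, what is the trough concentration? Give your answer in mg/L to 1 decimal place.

2.1 mg/L

k = ln2/t½ = ln2/22 ≈ 0.031507 h⁻¹; fraction remaining f = e^(−kτ) = e^(−0.031507×59) ≈ 0.1558.
Single-dose peak C₀ = D/Vd = 2477/219 ≈ 11.311 mg/L.
Steady-state trough Cmin,ss = C₀·f/(1−f) ≈ 11.311 × 0.1558/0.8442 ≈ 2.087 mg/L.
Trough 2.1 mg/L vs MEC 3 mg/L: subtherapeutic.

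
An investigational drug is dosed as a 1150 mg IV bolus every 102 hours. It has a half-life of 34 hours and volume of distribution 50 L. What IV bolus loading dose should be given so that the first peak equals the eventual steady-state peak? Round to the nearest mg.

f = (1/2)^(102/34) ≈ 0.125000; accumulation ratio R = 1/(1−f) ≈ 1.14286.
Loading dose to hit Cmax,ss on first dose: D_load = D_maint·R ≈ 1150 × 1.14286 ≈ 1314.29 mg.

1314 mg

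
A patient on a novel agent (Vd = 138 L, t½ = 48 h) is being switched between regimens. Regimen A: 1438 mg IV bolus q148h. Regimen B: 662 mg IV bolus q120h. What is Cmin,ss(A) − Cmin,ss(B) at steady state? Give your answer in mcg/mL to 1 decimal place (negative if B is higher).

Regimen A: f = (1/2)^(148/48) ≈ 0.1180; Cmin,ss = (1438/138)·f/(1−f) ≈ 1.394 mcg/mL.
Regimen B: f = (1/2)^(120/48) ≈ 0.1768; Cmin,ss = (662/138)·f/(1−f) ≈ 1.030 mcg/mL.
Difference ≈ 1.394 − 1.030 ≈ 0.364 mcg/mL.

0.4 mcg/mL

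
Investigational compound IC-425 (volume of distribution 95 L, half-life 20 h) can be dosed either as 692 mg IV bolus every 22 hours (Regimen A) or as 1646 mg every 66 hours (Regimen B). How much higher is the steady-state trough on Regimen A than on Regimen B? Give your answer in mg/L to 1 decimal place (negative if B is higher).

Regimen A: f = (1/2)^(22/20) ≈ 0.4665; Cmin,ss = (692/95)·f/(1−f) ≈ 6.369 mg/L.
Regimen B: f = (1/2)^(66/20) ≈ 0.1015; Cmin,ss = (1646/95)·f/(1−f) ≈ 1.957 mg/L.
Difference ≈ 6.369 − 1.957 ≈ 4.412 mg/L.

4.4 mg/L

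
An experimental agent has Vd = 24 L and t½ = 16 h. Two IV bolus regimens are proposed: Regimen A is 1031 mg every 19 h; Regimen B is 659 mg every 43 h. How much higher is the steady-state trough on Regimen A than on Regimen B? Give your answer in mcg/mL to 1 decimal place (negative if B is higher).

Regimen A: f = (1/2)^(19/16) ≈ 0.4391; Cmin,ss = (1031/24)·f/(1−f) ≈ 33.630 mcg/mL.
Regimen B: f = (1/2)^(43/16) ≈ 0.1552; Cmin,ss = (659/24)·f/(1−f) ≈ 5.044 mcg/mL.
Difference ≈ 33.630 − 5.044 ≈ 28.586 mcg/mL.

28.6 mcg/mL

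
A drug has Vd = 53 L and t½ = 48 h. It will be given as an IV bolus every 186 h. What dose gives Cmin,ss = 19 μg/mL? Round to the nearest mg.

13768 mg

τ/t½ = 186/48 ≈ 3.875, so f = (1/2)^(186/48) ≈ 0.068157.
Cmin,ss = (D/Vd)·f/(1−f), so D = Cmin,ss·Vd·(1−f)/f.
D = 19 × 53 × (1−f)/f ≈ 19 × 53 × 13.67201 ≈ 13767.71 mg.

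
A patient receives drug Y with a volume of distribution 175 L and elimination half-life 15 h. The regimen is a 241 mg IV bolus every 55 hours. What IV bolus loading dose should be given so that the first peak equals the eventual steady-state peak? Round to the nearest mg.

f = (1/2)^(55/15) ≈ 0.078745; accumulation ratio R = 1/(1−f) ≈ 1.08548.
Loading dose to hit Cmax,ss on first dose: D_load = D_maint·R ≈ 241 × 1.08548 ≈ 261.60 mg.

262 mg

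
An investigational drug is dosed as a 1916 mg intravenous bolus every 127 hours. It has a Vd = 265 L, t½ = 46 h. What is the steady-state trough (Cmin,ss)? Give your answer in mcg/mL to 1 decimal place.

Over one 127-h interval, 127/46 ≈ 2.7609 half-lives elapse, leaving f ≈ 0.1475 of each dose.
At steady state, accumulation factor R = 1/(1 − e^(−kτ)) ≈ 1.1730.
Single-dose peak C₀ = D/Vd = 1916/265 ≈ 7.230 mcg/mL.
Cmax,ss = C₀/(1 − f) ≈ 7.230/0.8525 ≈ 8.481 mcg/mL.
Steady-state trough Cmin,ss = Cmax,ss·f ≈ 8.481 × 0.1475 ≈ 1.251 mcg/mL.

1.3 mcg/mL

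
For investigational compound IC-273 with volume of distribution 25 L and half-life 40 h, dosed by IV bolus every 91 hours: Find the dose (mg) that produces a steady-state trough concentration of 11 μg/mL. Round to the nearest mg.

1056 mg

τ/t½ = 91/40 ≈ 2.275, so f = (1/2)^(91/40) ≈ 0.206613.
Cmin,ss = (D/Vd)·f/(1−f), so D = Cmin,ss·Vd·(1−f)/f.
D = 11 × 25 × (1−f)/f ≈ 11 × 25 × 3.83997 ≈ 1055.99 mg.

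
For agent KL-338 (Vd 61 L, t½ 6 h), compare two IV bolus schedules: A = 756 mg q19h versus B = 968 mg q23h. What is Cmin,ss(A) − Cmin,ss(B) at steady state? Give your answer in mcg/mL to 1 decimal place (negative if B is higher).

0.4 mcg/mL

Regimen A: f = (1/2)^(19/6) ≈ 0.1114; Cmin,ss = (756/61)·f/(1−f) ≈ 1.554 mcg/mL.
Regimen B: f = (1/2)^(23/6) ≈ 0.0702; Cmin,ss = (968/61)·f/(1−f) ≈ 1.198 mcg/mL.
Difference ≈ 1.554 − 1.198 ≈ 0.356 mcg/mL.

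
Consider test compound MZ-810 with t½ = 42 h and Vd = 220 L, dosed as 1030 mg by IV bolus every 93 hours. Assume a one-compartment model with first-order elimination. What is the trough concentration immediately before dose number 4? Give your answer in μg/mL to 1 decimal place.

1.3 μg/mL

f = (1/2)^(τ/t½) = (1/2)^(93/42) ≈ 0.2155.
C₀ = D/Vd = 1030/220 ≈ 4.682 μg/mL.
Before the 4th dose, 3 doses have been given. Superposition: Cmin = C₀·(f + f² + … + f^3).
≈ 4.682 × (0.2155 + 0.0464 + 0.0100) ≈ 4.682 × 0.2719 ≈ 1.273 μg/mL.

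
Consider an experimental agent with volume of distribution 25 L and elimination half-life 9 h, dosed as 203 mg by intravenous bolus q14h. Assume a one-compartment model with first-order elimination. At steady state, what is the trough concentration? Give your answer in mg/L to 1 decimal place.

4.2 mg/L

k = ln2/t½ = ln2/9 ≈ 0.077016 h⁻¹; fraction remaining f = e^(−kτ) = e^(−0.077016×14) ≈ 0.3402.
Single-dose peak C₀ = D/Vd = 203/25 ≈ 8.120 mg/L.
Steady-state trough Cmin,ss = C₀·f/(1−f) ≈ 8.120 × 0.3402/0.6598 ≈ 4.187 mg/L.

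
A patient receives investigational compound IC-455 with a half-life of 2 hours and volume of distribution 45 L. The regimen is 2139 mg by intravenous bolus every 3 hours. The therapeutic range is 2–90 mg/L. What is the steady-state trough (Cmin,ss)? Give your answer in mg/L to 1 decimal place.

Over one 3-h interval, 3/2 ≈ 1.5 half-lives elapse, leaving f ≈ 0.3536 of each dose.
Accumulation ratio R = 1/(1 − f) ≈ 1/0.6464 ≈ 1.5470.
Each bolus raises the concentration by D/Vd = 2139/45 ≈ 47.533 mg/L.
Cmax,ss = C₀/(1 − f) ≈ 47.533/0.6464 ≈ 73.535 mg/L.
One interval later, Cmin,ss = Cmax,ss·e^(−kτ) ≈ 73.535 × 0.3536 ≈ 26.002 mg/L.
Trough 26.0 mg/L vs MEC 2 mg/L: adequate.

26.0 mg/L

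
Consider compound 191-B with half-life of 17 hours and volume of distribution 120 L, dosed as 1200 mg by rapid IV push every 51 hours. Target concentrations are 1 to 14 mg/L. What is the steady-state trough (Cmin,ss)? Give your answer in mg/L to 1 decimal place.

The dosing interval is 3 half-lives, so f = 2^(−3) = 0.125.
At steady state, R = 1/(1 − 0.125) = 8/7.
Single-dose peak C₀ = D/Vd = 1200/120 = 10 mg/L.
Steady-state peak Cmax,ss = C₀·R = 10 × 8/7 ≈ 11.429 mg/L.
Steady-state trough Cmin,ss = Cmax,ss·f ≈ 11.429 × 0.125 ≈ 1.429 mg/L.
Trough 1.4 mg/L vs MEC 1 mg/L: adequate.

1.4 mg/L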